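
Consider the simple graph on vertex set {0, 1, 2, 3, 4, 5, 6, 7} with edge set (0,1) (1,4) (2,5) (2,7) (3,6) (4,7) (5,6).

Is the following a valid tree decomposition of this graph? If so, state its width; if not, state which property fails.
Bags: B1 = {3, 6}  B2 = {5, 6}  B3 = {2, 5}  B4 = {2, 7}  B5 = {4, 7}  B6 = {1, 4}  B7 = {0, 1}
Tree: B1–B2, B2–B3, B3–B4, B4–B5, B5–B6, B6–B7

Vertex coverage: the bags together contain {0, 1, 2, 3, 4, 5, 6, 7}, the full vertex set. Edge coverage: each edge of G has both endpoints in at least one bag. Running intersection: for every vertex, the bags containing it form a connected subtree. All three properties hold, so this is a valid tree decomposition of width max|bag| − 1 = 1, and hence tw(G) ≤ 1.

Yes; width 1.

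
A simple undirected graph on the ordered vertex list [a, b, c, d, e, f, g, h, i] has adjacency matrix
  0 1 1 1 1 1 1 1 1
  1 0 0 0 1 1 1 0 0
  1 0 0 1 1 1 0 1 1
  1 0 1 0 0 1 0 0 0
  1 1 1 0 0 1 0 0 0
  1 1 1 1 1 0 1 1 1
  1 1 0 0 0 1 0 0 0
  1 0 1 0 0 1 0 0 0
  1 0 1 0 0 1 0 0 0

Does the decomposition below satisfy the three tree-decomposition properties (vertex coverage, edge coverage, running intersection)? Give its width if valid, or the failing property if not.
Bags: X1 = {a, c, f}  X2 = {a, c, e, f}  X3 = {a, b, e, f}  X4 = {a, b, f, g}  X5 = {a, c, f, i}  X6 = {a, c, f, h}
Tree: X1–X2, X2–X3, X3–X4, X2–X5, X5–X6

No — vertex d appears in no bag.

A tree decomposition must satisfy three properties: every vertex lies in some bag; for every edge, both endpoints lie together in some bag; and for every vertex, the bags containing it form a connected subtree. Here vertex d appears in no bag, so the decomposition is invalid.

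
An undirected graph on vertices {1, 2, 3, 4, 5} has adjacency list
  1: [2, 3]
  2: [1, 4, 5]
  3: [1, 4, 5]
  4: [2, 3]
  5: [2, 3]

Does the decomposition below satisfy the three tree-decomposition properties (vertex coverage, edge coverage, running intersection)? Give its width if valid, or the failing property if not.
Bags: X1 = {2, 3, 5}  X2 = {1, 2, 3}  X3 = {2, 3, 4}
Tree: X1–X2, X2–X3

Yes; width 2.

Checking the three conditions: (i) the bags cover all of {1, 2, 3, 4, 5}; (ii) for each edge, some bag contains both endpoints; (iii) the bags containing any fixed vertex form a subtree. All hold, so the decomposition is valid with width 3 − 1 = 2.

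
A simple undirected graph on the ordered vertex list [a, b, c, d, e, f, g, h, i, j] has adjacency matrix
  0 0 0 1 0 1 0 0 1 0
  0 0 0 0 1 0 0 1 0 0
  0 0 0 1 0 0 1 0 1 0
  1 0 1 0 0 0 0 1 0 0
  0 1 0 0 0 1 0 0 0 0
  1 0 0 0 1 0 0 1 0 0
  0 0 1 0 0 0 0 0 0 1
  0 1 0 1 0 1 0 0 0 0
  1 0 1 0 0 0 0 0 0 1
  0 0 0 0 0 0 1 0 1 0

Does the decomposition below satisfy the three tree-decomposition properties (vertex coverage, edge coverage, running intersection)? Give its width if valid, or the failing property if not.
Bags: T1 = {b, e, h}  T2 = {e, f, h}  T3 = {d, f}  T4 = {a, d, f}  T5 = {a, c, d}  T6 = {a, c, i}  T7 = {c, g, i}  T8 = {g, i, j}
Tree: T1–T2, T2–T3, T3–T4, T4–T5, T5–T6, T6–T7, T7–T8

A tree decomposition must satisfy three properties: every vertex lies in some bag; for every edge, both endpoints lie together in some bag; and for every vertex, the bags containing it form a connected subtree. Here edge (h,d) lies in no bag, so the decomposition is invalid.

No — edge (h,d) lies in no bag.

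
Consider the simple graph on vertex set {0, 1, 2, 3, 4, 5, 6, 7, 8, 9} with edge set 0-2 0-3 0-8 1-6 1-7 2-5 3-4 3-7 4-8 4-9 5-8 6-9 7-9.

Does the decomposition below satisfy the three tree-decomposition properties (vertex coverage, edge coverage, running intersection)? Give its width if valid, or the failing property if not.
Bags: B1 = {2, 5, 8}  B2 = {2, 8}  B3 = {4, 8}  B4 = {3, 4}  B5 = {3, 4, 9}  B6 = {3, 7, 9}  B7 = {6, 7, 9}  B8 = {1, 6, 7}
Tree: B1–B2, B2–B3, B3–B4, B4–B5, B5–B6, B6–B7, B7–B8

No — vertex 0 appears in no bag.

A tree decomposition must satisfy three properties: every vertex lies in some bag; for every edge, both endpoints lie together in some bag; and for every vertex, the bags containing it form a connected subtree. Here vertex 0 appears in no bag, so the decomposition is invalid.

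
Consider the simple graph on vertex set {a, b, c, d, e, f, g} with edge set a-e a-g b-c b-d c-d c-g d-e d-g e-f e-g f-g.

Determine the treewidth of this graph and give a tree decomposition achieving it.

The largest bag has 3 vertices, giving width 2; this decomposition certifies tw(G) ≤ 2. Conversely, {d, e, g} is a clique of size 3, and the vertices of any clique must share a bag in every tree decomposition; so some bag has ≥ 3 vertices and tw(G) ≥ 2. Therefore the treewidth is 2.

Treewidth 2.
One such decomposition:
Bags: B1 = {d, e, g}  B2 = {c, d, g}  B3 = {e, f, g}  B4 = {a, e, g}  B5 = {b, c, d}
Tree: B1–B2, B1–B3, B1–B4, B2–B5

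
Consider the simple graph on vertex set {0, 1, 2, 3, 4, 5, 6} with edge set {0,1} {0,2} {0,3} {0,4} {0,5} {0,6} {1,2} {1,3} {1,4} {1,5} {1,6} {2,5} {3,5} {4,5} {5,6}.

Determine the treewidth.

3

A width-3 tree decomposition is:
Bags: B1 = {0, 1, 2, 5}  B2 = {0, 1, 5, 6}  B3 = {0, 1, 3, 5}  B4 = {0, 1, 4, 5}
Tree: B1–B2, B1–B3, B2–B4
Each bag holds 4 vertices, so the decomposition has width 3, which upper-bounds the treewidth. For the lower bound, the 4 vertices {0, 1, 2, 5} are pairwise adjacent, and any tree decomposition puts a clique entirely inside one bag — forcing width ≥ 3. Combining the bounds, tw(G) = 3.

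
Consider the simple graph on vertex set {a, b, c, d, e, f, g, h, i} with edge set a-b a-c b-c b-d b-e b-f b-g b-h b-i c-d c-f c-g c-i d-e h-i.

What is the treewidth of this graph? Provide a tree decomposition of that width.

Treewidth 2.
One such decomposition:
Bags: B1 = {b, c, g}  B2 = {b, c, d}  B3 = {b, c, i}  B4 = {b, d, e}  B5 = {a, b, c}  B6 = {b, h, i}  B7 = {b, c, f}
Tree: B1–B2, B2–B3, B2–B4, B2–B5, B3–B6, B1–B7

The largest bag has 3 vertices, giving width 2; this decomposition certifies tw(G) ≤ 2. Conversely, {b, d, e} is a clique of size 3, and the vertices of any clique must share a bag in every tree decomposition; so some bag has ≥ 3 vertices and tw(G) ≥ 2. Combining the bounds, tw(G) = 2.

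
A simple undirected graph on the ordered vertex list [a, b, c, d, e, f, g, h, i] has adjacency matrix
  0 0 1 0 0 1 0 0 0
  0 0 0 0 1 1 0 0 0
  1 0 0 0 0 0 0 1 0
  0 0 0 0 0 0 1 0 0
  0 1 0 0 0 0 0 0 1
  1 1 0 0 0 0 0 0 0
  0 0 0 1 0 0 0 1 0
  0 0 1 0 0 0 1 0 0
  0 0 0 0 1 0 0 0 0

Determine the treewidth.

1

A width-1 tree decomposition is:
Bags: B1 = {e, i}  B2 = {b, e}  B3 = {b, f}  B4 = {a, f}  B5 = {a, c}  B6 = {c, h}  B7 = {g, h}  B8 = {d, g}
Tree: B1–B2, B2–B3, B3–B4, B4–B5, B5–B6, B6–B7, B7–B8
Every bag has size at most 2, so the width is 2 − 1 = 1 and tw(G) ≤ 1. Any graph with an edge has treewidth ≥ 1, and G has the edge i–e. The upper and lower bounds meet at 1, so that is the treewidth.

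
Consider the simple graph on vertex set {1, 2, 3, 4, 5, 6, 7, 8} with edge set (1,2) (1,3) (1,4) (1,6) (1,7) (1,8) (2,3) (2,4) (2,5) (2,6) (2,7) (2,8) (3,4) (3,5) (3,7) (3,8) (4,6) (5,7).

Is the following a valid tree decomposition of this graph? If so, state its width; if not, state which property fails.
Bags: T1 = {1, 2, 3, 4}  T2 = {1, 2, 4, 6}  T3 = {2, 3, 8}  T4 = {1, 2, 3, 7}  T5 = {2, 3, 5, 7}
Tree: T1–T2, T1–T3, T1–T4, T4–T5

No — edge (1,8) lies in no bag.

A tree decomposition must satisfy three properties: every vertex lies in some bag; for every edge, both endpoints lie together in some bag; and for every vertex, the bags containing it form a connected subtree. Here edge (1,8) lies in no bag, so the decomposition is invalid.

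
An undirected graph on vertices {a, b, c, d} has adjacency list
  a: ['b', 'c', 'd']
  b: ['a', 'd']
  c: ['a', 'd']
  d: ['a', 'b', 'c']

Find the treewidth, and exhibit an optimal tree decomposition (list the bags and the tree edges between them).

Each bag holds 3 vertices, so the decomposition has width 2, which upper-bounds the treewidth. On the other hand G contains the 3-clique {a, c, d}. A clique must lie in a single bag of any decomposition, so no decomposition can have width below 2. The upper and lower bounds meet at 2, so that is the treewidth.

Treewidth 2.
Bags: B1 = {a, b, d}  B2 = {a, c, d}
Tree: B1–B2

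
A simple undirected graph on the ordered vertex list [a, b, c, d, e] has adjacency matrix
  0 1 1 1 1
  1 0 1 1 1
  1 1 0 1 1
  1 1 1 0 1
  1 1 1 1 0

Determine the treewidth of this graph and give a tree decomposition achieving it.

With just one bag of size 5, the width is 5 − 1 = 4, so tw(G) ≤ 4. Conversely, {a, b, c, d, e} is a clique of size 5, and the vertices of any clique must share a bag in every tree decomposition; so some bag has ≥ 5 vertices and tw(G) ≥ 4. Hence tw(G) = 4 exactly.

Treewidth 4.
One optimal decomposition is:
Bags: B1 = {a, b, c, d, e}
Tree: (single bag)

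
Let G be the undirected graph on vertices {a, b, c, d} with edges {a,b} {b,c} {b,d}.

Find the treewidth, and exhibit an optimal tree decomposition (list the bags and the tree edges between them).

Treewidth 1.
One optimal decomposition is:
Bags: B1 = {b, d}  B2 = {b, c}  B3 = {a, b}
Tree: B1–B2, B1–B3

The largest bag has 2 vertices, giving width 1; this decomposition certifies tw(G) ≤ 1. G has an edge, so its treewidth is at least 1. The upper and lower bounds meet at 1, so that is the treewidth.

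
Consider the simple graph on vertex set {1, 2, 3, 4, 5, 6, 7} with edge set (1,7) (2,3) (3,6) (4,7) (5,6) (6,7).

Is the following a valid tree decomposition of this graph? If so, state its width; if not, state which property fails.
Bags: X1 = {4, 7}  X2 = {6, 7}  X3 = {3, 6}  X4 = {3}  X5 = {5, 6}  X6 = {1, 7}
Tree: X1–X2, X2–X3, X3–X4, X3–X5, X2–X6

No — vertex 2 appears in no bag.

A tree decomposition must satisfy three properties: every vertex lies in some bag; for every edge, both endpoints lie together in some bag; and for every vertex, the bags containing it form a connected subtree. Here vertex 2 appears in no bag, so the decomposition is invalid.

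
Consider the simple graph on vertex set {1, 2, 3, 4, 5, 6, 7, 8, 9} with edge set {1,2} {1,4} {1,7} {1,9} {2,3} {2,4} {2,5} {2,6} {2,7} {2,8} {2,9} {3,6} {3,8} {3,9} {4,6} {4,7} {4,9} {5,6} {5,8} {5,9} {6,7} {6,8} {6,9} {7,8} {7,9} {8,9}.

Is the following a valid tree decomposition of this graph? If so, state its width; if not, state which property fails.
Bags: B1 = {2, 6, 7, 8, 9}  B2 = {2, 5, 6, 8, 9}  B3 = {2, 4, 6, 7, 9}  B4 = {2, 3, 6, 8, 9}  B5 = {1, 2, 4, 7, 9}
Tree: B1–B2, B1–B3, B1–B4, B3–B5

Yes; width 4.

Vertex coverage: the bags together contain {1, 2, 3, 4, 5, 6, 7, 8, 9}, the full vertex set. Edge coverage: each edge of G has both endpoints in at least one bag. Running intersection: for every vertex, the bags containing it form a connected subtree. All three properties hold, so this is a valid tree decomposition of width max|bag| − 1 = 4, and hence tw(G) ≤ 4.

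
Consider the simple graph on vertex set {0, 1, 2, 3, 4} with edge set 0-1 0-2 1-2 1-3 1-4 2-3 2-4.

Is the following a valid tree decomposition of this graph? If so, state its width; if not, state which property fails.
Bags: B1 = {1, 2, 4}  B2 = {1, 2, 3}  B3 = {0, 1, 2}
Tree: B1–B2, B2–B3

Checking the three conditions: (i) the bags cover all of {0, 1, 2, 3, 4}; (ii) for each edge, some bag contains both endpoints; (iii) the bags containing any fixed vertex form a subtree. All hold, so the decomposition is valid with width 3 − 1 = 2.

Yes; width 2.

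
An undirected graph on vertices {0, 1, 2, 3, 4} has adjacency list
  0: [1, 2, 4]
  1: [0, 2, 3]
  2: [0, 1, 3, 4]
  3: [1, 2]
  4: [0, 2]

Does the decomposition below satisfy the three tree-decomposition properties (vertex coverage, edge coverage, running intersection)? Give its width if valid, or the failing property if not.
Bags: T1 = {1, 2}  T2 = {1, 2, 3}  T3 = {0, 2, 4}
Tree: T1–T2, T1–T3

A tree decomposition must satisfy three properties: every vertex lies in some bag; for every edge, both endpoints lie together in some bag; and for every vertex, the bags containing it form a connected subtree. Here edge (0,1) lies in no bag, so the decomposition is invalid.

No — edge (0,1) lies in no bag.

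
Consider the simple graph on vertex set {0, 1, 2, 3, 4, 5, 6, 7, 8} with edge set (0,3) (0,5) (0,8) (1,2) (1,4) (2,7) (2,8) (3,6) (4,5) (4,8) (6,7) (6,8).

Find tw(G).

3

A width-3 tree decomposition is:
Bags: B1 = {1, 2, 4, 7}  B2 = {2, 4, 7, 8}  B3 = {4, 6, 7, 8}  B4 = {4, 5, 6, 8}  B5 = {0, 5, 6, 8}  B6 = {0, 3, 5, 6}
Tree: B1–B2, B2–B3, B3–B4, B4–B5, B5–B6
The largest bag has 4 vertices, giving width 3; this decomposition certifies tw(G) ≤ 3. For the lower bound: the 4 vertex sets {1,2,7}, {4}, {8}, {0,3,5,6} are disjoint, each induces a connected subgraph, and every pair is joined by at least one edge of G. Contracting each set to a single vertex therefore yields K_{4} as a minor, and since treewidth is minor-monotone, tw(G) ≥ tw(K_{4}) = 3. Therefore the treewidth is 3.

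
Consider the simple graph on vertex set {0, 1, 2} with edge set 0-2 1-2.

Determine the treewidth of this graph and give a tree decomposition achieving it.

Treewidth 1.
Bags: B1 = {1, 2}  B2 = {0, 2}
Tree: B1–B2

Every bag has size at most 2, so the width is 2 − 1 = 1 and tw(G) ≤ 1. G has an edge, so its treewidth is at least 1. Combining the bounds, tw(G) = 1.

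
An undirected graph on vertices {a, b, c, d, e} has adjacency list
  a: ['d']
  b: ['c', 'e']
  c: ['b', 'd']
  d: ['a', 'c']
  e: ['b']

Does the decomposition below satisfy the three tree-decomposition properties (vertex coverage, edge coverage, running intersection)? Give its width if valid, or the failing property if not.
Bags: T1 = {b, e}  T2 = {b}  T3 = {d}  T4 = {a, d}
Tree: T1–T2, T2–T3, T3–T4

A tree decomposition must satisfy three properties: every vertex lies in some bag; for every edge, both endpoints lie together in some bag; and for every vertex, the bags containing it form a connected subtree. Here vertex c appears in no bag, so the decomposition is invalid.

No — vertex c appears in no bag.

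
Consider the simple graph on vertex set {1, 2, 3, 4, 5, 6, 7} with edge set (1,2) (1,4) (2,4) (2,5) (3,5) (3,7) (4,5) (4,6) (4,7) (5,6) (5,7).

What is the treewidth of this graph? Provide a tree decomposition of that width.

The largest bag has 3 vertices, giving width 2; this decomposition certifies tw(G) ≤ 2. On the other hand G contains the 3-clique {3, 5, 7}. A clique must lie in a single bag of any decomposition, so no decomposition can have width below 2. Hence tw(G) = 2 exactly.

Treewidth 2.
Bags: B1 = {4, 5, 7}  B2 = {4, 5, 6}  B3 = {2, 4, 5}  B4 = {3, 5, 7}  B5 = {1, 2, 4}
Tree: B1–B2, B1–B3, B1–B4, B3–B5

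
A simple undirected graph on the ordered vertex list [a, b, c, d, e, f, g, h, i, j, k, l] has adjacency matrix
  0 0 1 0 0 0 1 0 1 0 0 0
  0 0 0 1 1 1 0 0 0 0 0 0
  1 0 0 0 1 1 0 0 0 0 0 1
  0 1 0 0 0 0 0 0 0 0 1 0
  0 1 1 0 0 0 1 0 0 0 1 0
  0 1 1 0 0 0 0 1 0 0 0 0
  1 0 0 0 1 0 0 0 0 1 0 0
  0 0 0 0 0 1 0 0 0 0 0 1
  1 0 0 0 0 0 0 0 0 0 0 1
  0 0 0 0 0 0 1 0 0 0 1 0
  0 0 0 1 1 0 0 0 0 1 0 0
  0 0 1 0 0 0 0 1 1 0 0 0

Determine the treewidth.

A width-3 tree decomposition is:
Bags: B1 = {a, h, i, l}  B2 = {a, c, h, l}  B3 = {a, c, f, h}  B4 = {a, c, f, g}  B5 = {c, e, f, g}  B6 = {b, e, f, g}  B7 = {b, e, g, j}  B8 = {b, e, j, k}  B9 = {b, d, j, k}
Tree: B1–B2, B2–B3, B3–B4, B4–B5, B5–B6, B6–B7, B7–B8, B8–B9
The largest bag has 4 vertices, giving width 3; this decomposition certifies tw(G) ≤ 3. For the lower bound: the 4 vertex sets {h,i,l}, {a}, {c}, {b,e,f,g} are disjoint, each induces a connected subgraph, and every pair is joined by at least one edge of G. Contracting each set to a single vertex therefore yields K_{4} as a minor, and since treewidth is minor-monotone, tw(G) ≥ tw(K_{4}) = 3. Therefore the treewidth is 3.

3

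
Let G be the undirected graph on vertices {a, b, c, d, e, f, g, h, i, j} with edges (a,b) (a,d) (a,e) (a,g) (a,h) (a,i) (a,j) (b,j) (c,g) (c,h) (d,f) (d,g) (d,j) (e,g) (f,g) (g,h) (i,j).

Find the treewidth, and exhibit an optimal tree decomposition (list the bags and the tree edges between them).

Treewidth 2.
One such decomposition:
Bags: B1 = {a, d, g}  B2 = {a, g, h}  B3 = {a, d, j}  B4 = {a, e, g}  B5 = {d, f, g}  B6 = {a, i, j}  B7 = {c, g, h}  B8 = {a, b, j}
Tree: B1–B2, B1–B3, B1–B4, B1–B5, B3–B6, B2–B7, B6–B8

Each bag holds 3 vertices, so the decomposition has width 2, which upper-bounds the treewidth. On the other hand G contains the 3-clique {a, d, g}. A clique must lie in a single bag of any decomposition, so no decomposition can have width below 2. The upper and lower bounds meet at 2, so that is the treewidth.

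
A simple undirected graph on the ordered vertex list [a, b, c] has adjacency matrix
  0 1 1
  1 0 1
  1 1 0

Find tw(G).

2

A width-2 tree decomposition is:
Bags: B1 = {a, b, c}
Tree: (single bag)
A single bag containing all 3 vertices is trivially a valid decomposition of width 2. For the lower bound, the 3 vertices {a, b, c} are pairwise adjacent, and any tree decomposition puts a clique entirely inside one bag — forcing width ≥ 2. Combining the bounds, tw(G) = 2.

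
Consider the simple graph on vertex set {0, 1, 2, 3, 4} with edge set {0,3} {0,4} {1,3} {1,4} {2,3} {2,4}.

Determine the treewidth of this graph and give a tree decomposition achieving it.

Every bag has size at most 3, so the width is 3 − 1 = 2 and tw(G) ≤ 2. Since 3–0–4–2–3 is a cycle in G, G is not acyclic. Forests are exactly the graphs of treewidth ≤ 1, so tw(G) ≥ 2. The upper and lower bounds meet at 2, so that is the treewidth.

Treewidth 2.
One optimal decomposition is:
Bags: B1 = {0, 3, 4}  B2 = {2, 3, 4}  B3 = {1, 3, 4}
Tree: B1–B2, B2–B3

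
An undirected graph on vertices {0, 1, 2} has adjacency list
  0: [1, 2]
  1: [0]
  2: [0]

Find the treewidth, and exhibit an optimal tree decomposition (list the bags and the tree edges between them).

Treewidth 1.
One optimal decomposition is:
Bags: B1 = {0, 2}  B2 = {0, 1}
Tree: B1–B2

Every bag has size at most 2, so the width is 2 − 1 = 1 and tw(G) ≤ 1. Since G has at least one edge (e.g. 0–2), it is not an edgeless graph, so tw(G) ≥ 1. Hence tw(G) = 1 exactly.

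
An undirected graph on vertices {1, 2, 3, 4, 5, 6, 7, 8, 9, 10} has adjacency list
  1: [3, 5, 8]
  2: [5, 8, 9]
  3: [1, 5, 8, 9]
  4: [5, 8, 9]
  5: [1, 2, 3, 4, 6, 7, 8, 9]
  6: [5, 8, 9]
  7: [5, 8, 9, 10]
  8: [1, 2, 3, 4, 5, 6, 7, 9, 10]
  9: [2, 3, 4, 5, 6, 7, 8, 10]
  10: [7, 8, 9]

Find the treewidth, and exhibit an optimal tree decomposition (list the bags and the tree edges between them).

Treewidth 3.
One optimal decomposition is:
Bags: B1 = {4, 5, 8, 9}  B2 = {5, 7, 8, 9}  B3 = {3, 5, 8, 9}  B4 = {7, 8, 9, 10}  B5 = {5, 6, 8, 9}  B6 = {2, 5, 8, 9}  B7 = {1, 3, 5, 8}
Tree: B1–B2, B1–B3, B2–B4, B1–B5, B5–B6, B3–B7

Every bag has size at most 4, so the width is 4 − 1 = 3 and tw(G) ≤ 3. For the lower bound, the 4 vertices {7, 8, 9, 10} are pairwise adjacent, and any tree decomposition puts a clique entirely inside one bag — forcing width ≥ 3. Therefore the treewidth is 3.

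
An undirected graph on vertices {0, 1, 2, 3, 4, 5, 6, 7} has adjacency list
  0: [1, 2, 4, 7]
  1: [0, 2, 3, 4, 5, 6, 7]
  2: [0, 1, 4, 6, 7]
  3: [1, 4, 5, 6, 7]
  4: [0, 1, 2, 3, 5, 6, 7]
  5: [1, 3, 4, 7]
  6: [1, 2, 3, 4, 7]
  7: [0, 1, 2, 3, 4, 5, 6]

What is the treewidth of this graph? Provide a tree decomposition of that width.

The largest bag has 5 vertices, giving width 4; this decomposition certifies tw(G) ≤ 4. Conversely, {0, 1, 2, 4, 7} is a clique of size 5, and the vertices of any clique must share a bag in every tree decomposition; so some bag has ≥ 5 vertices and tw(G) ≥ 4. Therefore the treewidth is 4.

Treewidth 4.
One such decomposition:
Bags: B1 = {1, 3, 4, 6, 7}  B2 = {1, 3, 4, 5, 7}  B3 = {1, 2, 4, 6, 7}  B4 = {0, 1, 2, 4, 7}
Tree: B1–B2, B1–B3, B3–B4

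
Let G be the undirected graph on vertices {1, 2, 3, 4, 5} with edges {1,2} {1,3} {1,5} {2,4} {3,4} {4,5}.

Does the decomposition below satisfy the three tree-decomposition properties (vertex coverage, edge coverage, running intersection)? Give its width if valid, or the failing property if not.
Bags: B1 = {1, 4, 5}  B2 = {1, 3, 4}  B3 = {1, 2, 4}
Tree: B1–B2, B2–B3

Vertex coverage: the bags together contain {1, 2, 3, 4, 5}, the full vertex set. Edge coverage: each edge of G has both endpoints in at least one bag. Running intersection: for every vertex, the bags containing it form a connected subtree. All three properties hold, so this is a valid tree decomposition of width max|bag| − 1 = 2, and hence tw(G) ≤ 2.

Yes; width 2.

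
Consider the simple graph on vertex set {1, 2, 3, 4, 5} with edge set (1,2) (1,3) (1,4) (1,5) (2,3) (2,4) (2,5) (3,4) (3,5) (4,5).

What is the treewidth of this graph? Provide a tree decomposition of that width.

Treewidth 4.
Bags: B1 = {1, 2, 3, 4, 5}
Tree: (single bag)

With just one bag of size 5, the width is 5 − 1 = 4, so tw(G) ≤ 4. For the lower bound, the 5 vertices {1, 2, 3, 4, 5} are pairwise adjacent, and any tree decomposition puts a clique entirely inside one bag — forcing width ≥ 4. Therefore the treewidth is 4.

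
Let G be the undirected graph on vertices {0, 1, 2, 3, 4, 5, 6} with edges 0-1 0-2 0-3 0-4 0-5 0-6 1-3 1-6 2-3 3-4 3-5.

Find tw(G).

A width-2 tree decomposition is:
Bags: B1 = {0, 3, 4}  B2 = {0, 1, 3}  B3 = {0, 3, 5}  B4 = {0, 1, 6}  B5 = {0, 2, 3}
Tree: B1–B2, B1–B3, B2–B4, B1–B5
The largest bag has 3 vertices, giving width 2; this decomposition certifies tw(G) ≤ 2. Conversely, {0, 1, 3} is a clique of size 3, and the vertices of any clique must share a bag in every tree decomposition; so some bag has ≥ 3 vertices and tw(G) ≥ 2. Hence tw(G) = 2 exactly.

2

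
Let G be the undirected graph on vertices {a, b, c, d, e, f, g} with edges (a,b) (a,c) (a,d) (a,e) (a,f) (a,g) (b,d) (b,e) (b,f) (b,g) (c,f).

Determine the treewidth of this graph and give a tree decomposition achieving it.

Treewidth 2.
Bags: B1 = {a, b, f}  B2 = {a, c, f}  B3 = {a, b, d}  B4 = {a, b, g}  B5 = {a, b, e}
Tree: B1–B2, B1–B3, B1–B4, B4–B5

The largest bag has 3 vertices, giving width 2; this decomposition certifies tw(G) ≤ 2. On the other hand G contains the 3-clique {a, c, f}. A clique must lie in a single bag of any decomposition, so no decomposition can have width below 2. Hence tw(G) = 2 exactly.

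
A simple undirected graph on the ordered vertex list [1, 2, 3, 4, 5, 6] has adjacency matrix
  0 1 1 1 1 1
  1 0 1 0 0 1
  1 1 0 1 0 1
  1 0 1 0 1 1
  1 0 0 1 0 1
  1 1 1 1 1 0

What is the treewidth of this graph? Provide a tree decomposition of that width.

The largest bag has 4 vertices, giving width 3; this decomposition certifies tw(G) ≤ 3. For the lower bound, the 4 vertices {1, 2, 3, 6} are pairwise adjacent, and any tree decomposition puts a clique entirely inside one bag — forcing width ≥ 3. Hence tw(G) = 3 exactly.

Treewidth 3.
Bags: B1 = {1, 2, 3, 6}  B2 = {1, 3, 4, 6}  B3 = {1, 4, 5, 6}
Tree: B1–B2, B2–B3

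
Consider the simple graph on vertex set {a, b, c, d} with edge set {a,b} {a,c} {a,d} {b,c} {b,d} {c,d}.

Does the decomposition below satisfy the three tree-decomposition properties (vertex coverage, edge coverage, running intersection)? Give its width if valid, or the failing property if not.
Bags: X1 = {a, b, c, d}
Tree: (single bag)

Yes; width 3.

Vertex coverage: the bags together contain {a, b, c, d}, the full vertex set. Edge coverage: each edge of G has both endpoints in at least one bag. Running intersection: for every vertex, the bags containing it form a connected subtree. All three properties hold, so this is a valid tree decomposition of width max|bag| − 1 = 3, and hence tw(G) ≤ 3.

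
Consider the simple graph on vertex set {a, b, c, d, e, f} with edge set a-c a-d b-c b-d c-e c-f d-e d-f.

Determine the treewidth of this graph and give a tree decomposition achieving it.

Treewidth 2.
One optimal decomposition is:
Bags: B1 = {b, c, d}  B2 = {c, d, e}  B3 = {c, d, f}  B4 = {a, c, d}
Tree: B1–B2, B2–B3, B3–B4

The largest bag has 3 vertices, giving width 2; this decomposition certifies tw(G) ≤ 2. The edges b–c–e–d–b form a cycle, so G is not a tree and its treewidth is at least 2. Hence tw(G) = 2 exactly.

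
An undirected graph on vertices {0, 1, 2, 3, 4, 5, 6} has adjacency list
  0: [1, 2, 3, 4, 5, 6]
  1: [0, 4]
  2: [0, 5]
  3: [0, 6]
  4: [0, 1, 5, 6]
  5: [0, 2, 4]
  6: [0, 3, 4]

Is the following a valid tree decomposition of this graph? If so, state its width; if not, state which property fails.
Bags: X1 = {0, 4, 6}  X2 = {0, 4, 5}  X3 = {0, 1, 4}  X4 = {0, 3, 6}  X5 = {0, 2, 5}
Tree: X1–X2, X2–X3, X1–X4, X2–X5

Yes; width 2.

Every vertex of G appears in some bag (union = {0, 1, 2, 3, 4, 5, 6}); every edge is covered by a bag; and for each vertex v the set of bags containing v is connected in the bag tree. The decomposition is therefore valid. The largest bag has 3 vertices, so the width is 2.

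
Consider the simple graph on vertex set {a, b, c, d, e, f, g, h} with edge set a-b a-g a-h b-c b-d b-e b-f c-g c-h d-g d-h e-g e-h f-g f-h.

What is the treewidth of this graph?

A width-3 tree decomposition is:
Bags: B1 = {b, c, g, h}  B2 = {b, f, g, h}  B3 = {a, b, g, h}  B4 = {b, e, g, h}  B5 = {b, d, g, h}
Tree: B1–B2, B2–B3, B3–B4, B4–B5
Every bag has size at most 4, so the width is 4 − 1 = 3 and tw(G) ≤ 3. For the lower bound: the 4 vertex sets {c,h}, {f,g}, {b}, {a} are disjoint, each induces a connected subgraph, and every pair is joined by at least one edge of G. Contracting each set to a single vertex therefore yields K_{4} as a minor, and since treewidth is minor-monotone, tw(G) ≥ tw(K_{4}) = 3. Therefore the treewidth is 3.

3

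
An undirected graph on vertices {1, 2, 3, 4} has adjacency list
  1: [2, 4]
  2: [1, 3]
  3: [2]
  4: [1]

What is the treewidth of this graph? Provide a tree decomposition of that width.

Treewidth 1.
Bags: B1 = {1, 4}  B2 = {1, 2}  B3 = {2, 3}
Tree: B1–B2, B2–B3

Every bag has size at most 2, so the width is 2 − 1 = 1 and tw(G) ≤ 1. Any graph with an edge has treewidth ≥ 1, and G has the edge 4–1. Hence tw(G) = 1 exactly.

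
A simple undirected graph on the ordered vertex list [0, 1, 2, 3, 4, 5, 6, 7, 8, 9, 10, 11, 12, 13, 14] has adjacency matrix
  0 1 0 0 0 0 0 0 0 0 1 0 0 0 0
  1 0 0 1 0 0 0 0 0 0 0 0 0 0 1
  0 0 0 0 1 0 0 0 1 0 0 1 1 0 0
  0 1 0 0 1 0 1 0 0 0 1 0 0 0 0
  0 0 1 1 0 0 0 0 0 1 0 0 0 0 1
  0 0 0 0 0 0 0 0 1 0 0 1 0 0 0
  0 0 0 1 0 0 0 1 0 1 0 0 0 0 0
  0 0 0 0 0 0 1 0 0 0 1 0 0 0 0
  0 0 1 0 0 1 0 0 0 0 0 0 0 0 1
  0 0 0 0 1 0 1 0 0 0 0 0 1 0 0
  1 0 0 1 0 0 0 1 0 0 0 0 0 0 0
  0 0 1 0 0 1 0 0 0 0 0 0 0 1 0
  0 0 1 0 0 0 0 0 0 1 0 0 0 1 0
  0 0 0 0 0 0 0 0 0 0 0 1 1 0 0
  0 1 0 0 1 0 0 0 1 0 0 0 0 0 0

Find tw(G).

A width-3 tree decomposition is:
Bags: B1 = {0, 1, 7, 10}  B2 = {1, 3, 7, 10}  B3 = {1, 3, 6, 7}  B4 = {1, 3, 6, 14}  B5 = {3, 4, 6, 14}  B6 = {4, 6, 9, 14}  B7 = {4, 8, 9, 14}  B8 = {2, 4, 8, 9}  B9 = {2, 8, 9, 12}  B10 = {2, 5, 8, 12}  B11 = {2, 5, 11, 12}  B12 = {5, 11, 12, 13}
Tree: B1–B2, B2–B3, B3–B4, B4–B5, B5–B6, B6–B7, B7–B8, B8–B9, B9–B10, B10–B11, B11–B12
Each bag holds 4 vertices, so the decomposition has width 3, which upper-bounds the treewidth. For the lower bound: the 4 vertex sets {0,7,10}, {1}, {3}, {4,6,9,14} are disjoint, each induces a connected subgraph, and every pair is joined by at least one edge of G. Contracting each set to a single vertex therefore yields K_{4} as a minor, and since treewidth is minor-monotone, tw(G) ≥ tw(K_{4}) = 3. Combining the bounds, tw(G) = 3.

3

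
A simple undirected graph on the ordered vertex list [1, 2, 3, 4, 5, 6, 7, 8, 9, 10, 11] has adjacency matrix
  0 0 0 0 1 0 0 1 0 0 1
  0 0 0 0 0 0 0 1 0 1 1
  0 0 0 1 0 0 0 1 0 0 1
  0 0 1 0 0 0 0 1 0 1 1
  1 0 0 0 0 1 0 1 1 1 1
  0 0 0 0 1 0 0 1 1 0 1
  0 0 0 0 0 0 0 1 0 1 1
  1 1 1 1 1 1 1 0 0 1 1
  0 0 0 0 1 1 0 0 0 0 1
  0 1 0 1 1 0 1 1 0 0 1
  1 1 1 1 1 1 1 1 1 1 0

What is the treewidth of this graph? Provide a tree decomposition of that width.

Treewidth 3.
One optimal decomposition is:
Bags: B1 = {5, 6, 9, 11}  B2 = {5, 6, 8, 11}  B3 = {5, 8, 10, 11}  B4 = {4, 8, 10, 11}  B5 = {2, 8, 10, 11}  B6 = {1, 5, 8, 11}  B7 = {7, 8, 10, 11}  B8 = {3, 4, 8, 11}
Tree: B1–B2, B2–B3, B3–B4, B3–B5, B3–B6, B5–B7, B4–B8

The largest bag has 4 vertices, giving width 3; this decomposition certifies tw(G) ≤ 3. For the lower bound, the 4 vertices {1, 5, 8, 11} are pairwise adjacent, and any tree decomposition puts a clique entirely inside one bag — forcing width ≥ 3. Combining the bounds, tw(G) = 3.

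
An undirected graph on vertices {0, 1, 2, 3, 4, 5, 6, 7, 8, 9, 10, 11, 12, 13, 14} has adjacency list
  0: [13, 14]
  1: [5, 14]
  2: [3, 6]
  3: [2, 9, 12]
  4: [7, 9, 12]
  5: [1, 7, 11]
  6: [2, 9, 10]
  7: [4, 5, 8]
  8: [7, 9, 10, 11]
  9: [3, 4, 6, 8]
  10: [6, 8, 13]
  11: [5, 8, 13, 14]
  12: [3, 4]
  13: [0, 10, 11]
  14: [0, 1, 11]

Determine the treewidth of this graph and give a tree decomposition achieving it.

Treewidth 3.
One such decomposition:
Bags: B1 = {2, 3, 4, 12}  B2 = {2, 3, 4, 9}  B3 = {2, 4, 6, 9}  B4 = {4, 6, 7, 9}  B5 = {6, 7, 8, 9}  B6 = {6, 7, 8, 10}  B7 = {5, 7, 8, 10}  B8 = {5, 8, 10, 11}  B9 = {5, 10, 11, 13}  B10 = {1, 5, 11, 13}  B11 = {1, 11, 13, 14}  B12 = {0, 1, 13, 14}
Tree: B1–B2, B2–B3, B3–B4, B4–B5, B5–B6, B6–B7, B7–B8, B8–B9, B9–B10, B10–B11, B11–B12

The largest bag has 4 vertices, giving width 3; this decomposition certifies tw(G) ≤ 3. For the lower bound: the 4 vertex sets {2,3,12}, {4}, {9}, {6,7,8,10} are disjoint, each induces a connected subgraph, and every pair is joined by at least one edge of G. Contracting each set to a single vertex therefore yields K_{4} as a minor, and since treewidth is minor-monotone, tw(G) ≥ tw(K_{4}) = 3. The upper and lower bounds meet at 3, so that is the treewidth.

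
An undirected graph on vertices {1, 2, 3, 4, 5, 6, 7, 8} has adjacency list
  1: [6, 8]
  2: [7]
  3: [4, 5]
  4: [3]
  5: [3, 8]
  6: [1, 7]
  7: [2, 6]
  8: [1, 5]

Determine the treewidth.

1

A width-1 tree decomposition is:
Bags: B1 = {2, 7}  B2 = {6, 7}  B3 = {1, 6}  B4 = {1, 8}  B5 = {5, 8}  B6 = {3, 5}  B7 = {3, 4}
Tree: B1–B2, B2–B3, B3–B4, B4–B5, B5–B6, B6–B7
Each bag holds 2 vertices, so the decomposition has width 1, which upper-bounds the treewidth. Since G has at least one edge (e.g. 2–7), it is not an edgeless graph, so tw(G) ≥ 1. Therefore the treewidth is 1.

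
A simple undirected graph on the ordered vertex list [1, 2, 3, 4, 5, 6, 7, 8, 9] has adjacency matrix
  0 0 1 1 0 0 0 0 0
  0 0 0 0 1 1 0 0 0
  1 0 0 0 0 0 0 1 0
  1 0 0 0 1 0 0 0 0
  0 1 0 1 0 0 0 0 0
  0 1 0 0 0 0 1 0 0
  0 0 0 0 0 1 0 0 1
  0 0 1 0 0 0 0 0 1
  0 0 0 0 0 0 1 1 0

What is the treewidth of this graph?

2

A width-2 tree decomposition is:
Bags: B1 = {1, 3, 8}  B2 = {1, 8, 9}  B3 = {1, 7, 9}  B4 = {1, 6, 7}  B5 = {1, 2, 6}  B6 = {1, 2, 5}  B7 = {1, 4, 5}
Tree: B1–B2, B2–B3, B3–B4, B4–B5, B5–B6, B6–B7
Each bag holds 3 vertices, so the decomposition has width 2, which upper-bounds the treewidth. Since 1–3–8–9–7–6–2–5–4–1 is a cycle in G, G is not acyclic. Forests are exactly the graphs of treewidth ≤ 1, so tw(G) ≥ 2. Therefore the treewidth is 2.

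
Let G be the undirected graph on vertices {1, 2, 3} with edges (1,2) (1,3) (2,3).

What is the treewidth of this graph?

2

A width-2 tree decomposition is:
Bags: B1 = {1, 2, 3}
Tree: (single bag)
With just one bag of size 3, the width is 3 − 1 = 2, so tw(G) ≤ 2. On the other hand G contains the 3-clique {1, 2, 3}. A clique must lie in a single bag of any decomposition, so no decomposition can have width below 2. Hence tw(G) = 2 exactly.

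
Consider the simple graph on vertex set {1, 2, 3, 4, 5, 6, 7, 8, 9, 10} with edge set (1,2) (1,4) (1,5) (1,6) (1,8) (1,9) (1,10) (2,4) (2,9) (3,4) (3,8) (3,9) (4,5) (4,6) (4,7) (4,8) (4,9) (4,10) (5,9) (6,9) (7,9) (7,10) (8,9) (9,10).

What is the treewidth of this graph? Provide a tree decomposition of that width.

Every bag has size at most 4, so the width is 4 − 1 = 3 and tw(G) ≤ 3. Conversely, {1, 2, 4, 9} is a clique of size 4, and the vertices of any clique must share a bag in every tree decomposition; so some bag has ≥ 4 vertices and tw(G) ≥ 3. The upper and lower bounds meet at 3, so that is the treewidth.

Treewidth 3.
One such decomposition:
Bags: B1 = {1, 2, 4, 9}  B2 = {1, 4, 9, 10}  B3 = {4, 7, 9, 10}  B4 = {1, 4, 8, 9}  B5 = {3, 4, 8, 9}  B6 = {1, 4, 6, 9}  B7 = {1, 4, 5, 9}
Tree: B1–B2, B2–B3, B1–B4, B4–B5, B2–B6, B4–B7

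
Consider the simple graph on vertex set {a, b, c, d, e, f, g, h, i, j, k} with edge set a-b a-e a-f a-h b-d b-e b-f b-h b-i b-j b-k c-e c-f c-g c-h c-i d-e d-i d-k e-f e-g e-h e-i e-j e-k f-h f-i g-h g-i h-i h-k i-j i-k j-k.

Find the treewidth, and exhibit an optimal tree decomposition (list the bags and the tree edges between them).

Every bag has size at most 5, so the width is 5 − 1 = 4 and tw(G) ≤ 4. Conversely, {a, b, e, f, h} is a clique of size 5, and the vertices of any clique must share a bag in every tree decomposition; so some bag has ≥ 5 vertices and tw(G) ≥ 4. Therefore the treewidth is 4.

Treewidth 4.
Bags: B1 = {b, e, h, i, k}  B2 = {b, e, f, h, i}  B3 = {b, e, i, j, k}  B4 = {c, e, f, h, i}  B5 = {a, b, e, f, h}  B6 = {b, d, e, i, k}  B7 = {c, e, g, h, i}
Tree: B1–B2, B1–B3, B2–B4, B2–B5, B3–B6, B4–B7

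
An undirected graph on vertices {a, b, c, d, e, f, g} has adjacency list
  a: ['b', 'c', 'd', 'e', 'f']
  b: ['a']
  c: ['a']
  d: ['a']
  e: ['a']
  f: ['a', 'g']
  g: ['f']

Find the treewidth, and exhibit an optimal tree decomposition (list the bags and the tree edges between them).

Each bag holds 2 vertices, so the decomposition has width 1, which upper-bounds the treewidth. Since G has at least one edge (e.g. f–a), it is not an edgeless graph, so tw(G) ≥ 1. Hence tw(G) = 1 exactly.

Treewidth 1.
One optimal decomposition is:
Bags: B1 = {a, f}  B2 = {a, b}  B3 = {a, c}  B4 = {f, g}  B5 = {a, e}  B6 = {a, d}
Tree: B1–B2, B1–B3, B1–B4, B2–B5, B3–B6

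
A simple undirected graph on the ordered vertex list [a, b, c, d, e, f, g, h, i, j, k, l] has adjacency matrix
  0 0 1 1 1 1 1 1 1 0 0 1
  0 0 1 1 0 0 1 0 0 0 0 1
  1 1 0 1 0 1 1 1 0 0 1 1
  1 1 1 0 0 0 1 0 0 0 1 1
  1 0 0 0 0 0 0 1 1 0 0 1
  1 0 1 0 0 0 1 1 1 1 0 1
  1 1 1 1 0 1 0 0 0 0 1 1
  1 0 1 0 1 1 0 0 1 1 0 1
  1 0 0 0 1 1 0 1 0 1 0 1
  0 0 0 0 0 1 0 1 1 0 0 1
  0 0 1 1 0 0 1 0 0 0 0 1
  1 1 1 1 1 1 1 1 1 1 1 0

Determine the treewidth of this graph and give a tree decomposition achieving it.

Treewidth 4.
One such decomposition:
Bags: B1 = {b, c, d, g, l}  B2 = {a, c, d, g, l}  B3 = {a, c, f, g, l}  B4 = {a, c, f, h, l}  B5 = {c, d, g, k, l}  B6 = {a, f, h, i, l}  B7 = {a, e, h, i, l}  B8 = {f, h, i, j, l}
Tree: B1–B2, B2–B3, B3–B4, B2–B5, B4–B6, B6–B7, B6–B8

Every bag has size at most 5, so the width is 5 − 1 = 4 and tw(G) ≤ 4. Conversely, {f, h, i, j, l} is a clique of size 5, and the vertices of any clique must share a bag in every tree decomposition; so some bag has ≥ 5 vertices and tw(G) ≥ 4. Hence tw(G) = 4 exactly.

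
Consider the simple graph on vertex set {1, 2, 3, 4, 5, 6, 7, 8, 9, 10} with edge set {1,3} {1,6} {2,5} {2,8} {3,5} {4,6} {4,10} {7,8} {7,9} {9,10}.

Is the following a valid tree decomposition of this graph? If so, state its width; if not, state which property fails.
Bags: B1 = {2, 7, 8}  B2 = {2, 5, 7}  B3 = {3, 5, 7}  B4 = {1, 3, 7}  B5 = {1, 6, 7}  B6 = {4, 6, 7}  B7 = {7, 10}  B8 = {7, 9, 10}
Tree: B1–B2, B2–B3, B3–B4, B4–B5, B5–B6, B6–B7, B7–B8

A tree decomposition must satisfy three properties: every vertex lies in some bag; for every edge, both endpoints lie together in some bag; and for every vertex, the bags containing it form a connected subtree. Here edge (4,10) lies in no bag, so the decomposition is invalid.

No — edge (4,10) lies in no bag.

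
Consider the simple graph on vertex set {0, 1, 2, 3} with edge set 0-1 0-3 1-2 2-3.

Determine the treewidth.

2

A width-2 tree decomposition is:
Bags: B1 = {0, 1, 3}  B2 = {1, 2, 3}
Tree: B1–B2
The largest bag has 3 vertices, giving width 2; this decomposition certifies tw(G) ≤ 2. For the lower bound, G contains the cycle 1–0–3–2–1, so G is not a forest; only forests have treewidth ≤ 1, hence tw(G) ≥ 2. Therefore the treewidth is 2.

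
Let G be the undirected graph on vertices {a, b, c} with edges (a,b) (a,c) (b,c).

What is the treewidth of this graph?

A width-2 tree decomposition is:
Bags: B1 = {a, b, c}
Tree: (single bag)
A single bag containing all 3 vertices is trivially a valid decomposition of width 2. Conversely, {a, b, c} is a clique of size 3, and the vertices of any clique must share a bag in every tree decomposition; so some bag has ≥ 3 vertices and tw(G) ≥ 2. The upper and lower bounds meet at 2, so that is the treewidth.

2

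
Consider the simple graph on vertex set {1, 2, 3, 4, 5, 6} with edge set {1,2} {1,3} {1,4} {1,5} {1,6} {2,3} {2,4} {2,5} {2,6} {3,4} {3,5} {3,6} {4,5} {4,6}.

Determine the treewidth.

A width-4 tree decomposition is:
Bags: B1 = {1, 2, 3, 4, 6}  B2 = {1, 2, 3, 4, 5}
Tree: B1–B2
The largest bag has 5 vertices, giving width 4; this decomposition certifies tw(G) ≤ 4. On the other hand G contains the 5-clique {1, 2, 3, 4, 5}. A clique must lie in a single bag of any decomposition, so no decomposition can have width below 4. Combining the bounds, tw(G) = 4.

4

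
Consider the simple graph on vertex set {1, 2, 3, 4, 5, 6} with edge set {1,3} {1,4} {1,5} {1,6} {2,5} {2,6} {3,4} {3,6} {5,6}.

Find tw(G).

A width-2 tree decomposition is:
Bags: B1 = {1, 3, 6}  B2 = {1, 3, 4}  B3 = {1, 5, 6}  B4 = {2, 5, 6}
Tree: B1–B2, B1–B3, B3–B4
The largest bag has 3 vertices, giving width 2; this decomposition certifies tw(G) ≤ 2. For the lower bound, the 3 vertices {1, 3, 4} are pairwise adjacent, and any tree decomposition puts a clique entirely inside one bag — forcing width ≥ 2. Combining the bounds, tw(G) = 2.

2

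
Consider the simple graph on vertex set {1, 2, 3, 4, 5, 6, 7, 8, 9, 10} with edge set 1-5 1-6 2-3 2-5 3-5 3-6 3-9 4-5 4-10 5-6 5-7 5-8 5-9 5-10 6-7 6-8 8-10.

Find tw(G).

2

A width-2 tree decomposition is:
Bags: B1 = {1, 5, 6}  B2 = {5, 6, 8}  B3 = {5, 8, 10}  B4 = {5, 6, 7}  B5 = {3, 5, 6}  B6 = {4, 5, 10}  B7 = {2, 3, 5}  B8 = {3, 5, 9}
Tree: B1–B2, B2–B3, B1–B4, B2–B5, B3–B6, B5–B7, B7–B8
The largest bag has 3 vertices, giving width 2; this decomposition certifies tw(G) ≤ 2. On the other hand G contains the 3-clique {2, 3, 5}. A clique must lie in a single bag of any decomposition, so no decomposition can have width below 2. Therefore the treewidth is 2.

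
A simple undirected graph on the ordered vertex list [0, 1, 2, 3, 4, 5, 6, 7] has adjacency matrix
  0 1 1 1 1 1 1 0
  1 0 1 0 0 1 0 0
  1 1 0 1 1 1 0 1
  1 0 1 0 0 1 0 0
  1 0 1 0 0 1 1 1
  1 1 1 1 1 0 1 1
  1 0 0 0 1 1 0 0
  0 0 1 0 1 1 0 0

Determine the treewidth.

A width-3 tree decomposition is:
Bags: B1 = {0, 2, 4, 5}  B2 = {0, 1, 2, 5}  B3 = {0, 2, 3, 5}  B4 = {0, 4, 5, 6}  B5 = {2, 4, 5, 7}
Tree: B1–B2, B1–B3, B1–B4, B1–B5
The largest bag has 4 vertices, giving width 3; this decomposition certifies tw(G) ≤ 3. Conversely, {0, 1, 2, 5} is a clique of size 4, and the vertices of any clique must share a bag in every tree decomposition; so some bag has ≥ 4 vertices and tw(G) ≥ 3. Therefore the treewidth is 3.

3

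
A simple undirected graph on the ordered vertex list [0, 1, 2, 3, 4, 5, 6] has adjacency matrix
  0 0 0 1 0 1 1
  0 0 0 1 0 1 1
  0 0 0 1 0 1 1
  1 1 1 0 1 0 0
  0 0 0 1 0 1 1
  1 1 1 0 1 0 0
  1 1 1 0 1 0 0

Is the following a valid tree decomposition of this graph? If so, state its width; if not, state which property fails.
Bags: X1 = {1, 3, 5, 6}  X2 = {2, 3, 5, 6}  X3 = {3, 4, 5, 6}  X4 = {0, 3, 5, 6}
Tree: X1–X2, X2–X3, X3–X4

Yes; width 3.

Every vertex of G appears in some bag (union = {0, 1, 2, 3, 4, 5, 6}); every edge is covered by a bag; and for each vertex v the set of bags containing v is connected in the bag tree. The decomposition is therefore valid. The largest bag has 4 vertices, so the width is 3.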